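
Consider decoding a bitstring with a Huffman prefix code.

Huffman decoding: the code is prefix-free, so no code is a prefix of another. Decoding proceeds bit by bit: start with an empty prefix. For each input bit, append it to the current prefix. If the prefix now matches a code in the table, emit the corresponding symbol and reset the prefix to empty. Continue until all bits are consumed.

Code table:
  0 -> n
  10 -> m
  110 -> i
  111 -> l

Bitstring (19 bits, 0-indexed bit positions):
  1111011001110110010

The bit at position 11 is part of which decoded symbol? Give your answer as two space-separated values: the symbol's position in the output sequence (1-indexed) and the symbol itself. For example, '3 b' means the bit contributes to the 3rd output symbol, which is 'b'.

Answer: 5 l

Derivation:
Bit 0: prefix='1' (no match yet)
Bit 1: prefix='11' (no match yet)
Bit 2: prefix='111' -> emit 'l', reset
Bit 3: prefix='1' (no match yet)
Bit 4: prefix='10' -> emit 'm', reset
Bit 5: prefix='1' (no match yet)
Bit 6: prefix='11' (no match yet)
Bit 7: prefix='110' -> emit 'i', reset
Bit 8: prefix='0' -> emit 'n', reset
Bit 9: prefix='1' (no match yet)
Bit 10: prefix='11' (no match yet)
Bit 11: prefix='111' -> emit 'l', reset
Bit 12: prefix='0' -> emit 'n', reset
Bit 13: prefix='1' (no match yet)
Bit 14: prefix='11' (no match yet)
Bit 15: prefix='110' -> emit 'i', reset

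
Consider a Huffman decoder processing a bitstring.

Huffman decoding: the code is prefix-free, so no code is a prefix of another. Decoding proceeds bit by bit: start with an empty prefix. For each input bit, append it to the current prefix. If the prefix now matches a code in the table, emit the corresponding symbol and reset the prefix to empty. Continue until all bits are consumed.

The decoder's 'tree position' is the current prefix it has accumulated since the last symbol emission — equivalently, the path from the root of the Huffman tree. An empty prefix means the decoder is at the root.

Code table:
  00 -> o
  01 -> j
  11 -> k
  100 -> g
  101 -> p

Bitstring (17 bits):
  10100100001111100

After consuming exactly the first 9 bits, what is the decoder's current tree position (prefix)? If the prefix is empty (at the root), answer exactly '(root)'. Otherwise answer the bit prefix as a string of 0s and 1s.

Bit 0: prefix='1' (no match yet)
Bit 1: prefix='10' (no match yet)
Bit 2: prefix='101' -> emit 'p', reset
Bit 3: prefix='0' (no match yet)
Bit 4: prefix='00' -> emit 'o', reset
Bit 5: prefix='1' (no match yet)
Bit 6: prefix='10' (no match yet)
Bit 7: prefix='100' -> emit 'g', reset
Bit 8: prefix='0' (no match yet)

Answer: 0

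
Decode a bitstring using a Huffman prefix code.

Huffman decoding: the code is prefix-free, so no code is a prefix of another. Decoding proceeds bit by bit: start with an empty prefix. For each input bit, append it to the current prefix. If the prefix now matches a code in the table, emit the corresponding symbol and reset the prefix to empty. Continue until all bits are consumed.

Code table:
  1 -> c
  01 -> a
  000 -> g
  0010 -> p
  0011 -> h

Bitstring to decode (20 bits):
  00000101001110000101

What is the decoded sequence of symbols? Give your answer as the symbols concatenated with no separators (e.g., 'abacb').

Bit 0: prefix='0' (no match yet)
Bit 1: prefix='00' (no match yet)
Bit 2: prefix='000' -> emit 'g', reset
Bit 3: prefix='0' (no match yet)
Bit 4: prefix='00' (no match yet)
Bit 5: prefix='001' (no match yet)
Bit 6: prefix='0010' -> emit 'p', reset
Bit 7: prefix='1' -> emit 'c', reset
Bit 8: prefix='0' (no match yet)
Bit 9: prefix='00' (no match yet)
Bit 10: prefix='001' (no match yet)
Bit 11: prefix='0011' -> emit 'h', reset
Bit 12: prefix='1' -> emit 'c', reset
Bit 13: prefix='0' (no match yet)
Bit 14: prefix='00' (no match yet)
Bit 15: prefix='000' -> emit 'g', reset
Bit 16: prefix='0' (no match yet)
Bit 17: prefix='01' -> emit 'a', reset
Bit 18: prefix='0' (no match yet)
Bit 19: prefix='01' -> emit 'a', reset

Answer: gpchcgaa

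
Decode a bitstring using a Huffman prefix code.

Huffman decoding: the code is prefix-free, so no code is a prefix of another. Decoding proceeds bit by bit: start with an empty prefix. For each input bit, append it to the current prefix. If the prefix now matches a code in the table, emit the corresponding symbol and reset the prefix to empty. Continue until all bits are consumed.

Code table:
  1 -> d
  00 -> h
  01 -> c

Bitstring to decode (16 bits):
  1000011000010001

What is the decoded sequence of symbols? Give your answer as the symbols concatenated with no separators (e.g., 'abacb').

Bit 0: prefix='1' -> emit 'd', reset
Bit 1: prefix='0' (no match yet)
Bit 2: prefix='00' -> emit 'h', reset
Bit 3: prefix='0' (no match yet)
Bit 4: prefix='00' -> emit 'h', reset
Bit 5: prefix='1' -> emit 'd', reset
Bit 6: prefix='1' -> emit 'd', reset
Bit 7: prefix='0' (no match yet)
Bit 8: prefix='00' -> emit 'h', reset
Bit 9: prefix='0' (no match yet)
Bit 10: prefix='00' -> emit 'h', reset
Bit 11: prefix='1' -> emit 'd', reset
Bit 12: prefix='0' (no match yet)
Bit 13: prefix='00' -> emit 'h', reset
Bit 14: prefix='0' (no match yet)
Bit 15: prefix='01' -> emit 'c', reset

Answer: dhhddhhdhc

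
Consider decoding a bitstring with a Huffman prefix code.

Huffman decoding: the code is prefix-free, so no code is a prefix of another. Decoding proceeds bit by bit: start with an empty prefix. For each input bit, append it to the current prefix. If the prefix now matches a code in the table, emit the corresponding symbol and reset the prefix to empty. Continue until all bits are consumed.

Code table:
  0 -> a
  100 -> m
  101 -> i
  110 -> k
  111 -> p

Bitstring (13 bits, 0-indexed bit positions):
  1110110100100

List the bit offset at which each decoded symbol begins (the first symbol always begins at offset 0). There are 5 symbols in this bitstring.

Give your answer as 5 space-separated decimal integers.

Answer: 0 3 4 7 10

Derivation:
Bit 0: prefix='1' (no match yet)
Bit 1: prefix='11' (no match yet)
Bit 2: prefix='111' -> emit 'p', reset
Bit 3: prefix='0' -> emit 'a', reset
Bit 4: prefix='1' (no match yet)
Bit 5: prefix='11' (no match yet)
Bit 6: prefix='110' -> emit 'k', reset
Bit 7: prefix='1' (no match yet)
Bit 8: prefix='10' (no match yet)
Bit 9: prefix='100' -> emit 'm', reset
Bit 10: prefix='1' (no match yet)
Bit 11: prefix='10' (no match yet)
Bit 12: prefix='100' -> emit 'm', reset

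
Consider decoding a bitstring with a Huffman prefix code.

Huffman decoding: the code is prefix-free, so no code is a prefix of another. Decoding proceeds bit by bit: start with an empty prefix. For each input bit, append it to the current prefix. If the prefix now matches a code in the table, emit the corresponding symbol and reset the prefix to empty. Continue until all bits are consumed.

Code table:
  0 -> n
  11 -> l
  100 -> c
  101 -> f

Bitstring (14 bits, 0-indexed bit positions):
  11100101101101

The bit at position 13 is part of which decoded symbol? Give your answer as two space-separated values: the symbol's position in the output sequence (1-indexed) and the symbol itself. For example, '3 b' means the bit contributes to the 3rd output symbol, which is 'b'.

Bit 0: prefix='1' (no match yet)
Bit 1: prefix='11' -> emit 'l', reset
Bit 2: prefix='1' (no match yet)
Bit 3: prefix='10' (no match yet)
Bit 4: prefix='100' -> emit 'c', reset
Bit 5: prefix='1' (no match yet)
Bit 6: prefix='10' (no match yet)
Bit 7: prefix='101' -> emit 'f', reset
Bit 8: prefix='1' (no match yet)
Bit 9: prefix='10' (no match yet)
Bit 10: prefix='101' -> emit 'f', reset
Bit 11: prefix='1' (no match yet)
Bit 12: prefix='10' (no match yet)
Bit 13: prefix='101' -> emit 'f', reset

Answer: 5 f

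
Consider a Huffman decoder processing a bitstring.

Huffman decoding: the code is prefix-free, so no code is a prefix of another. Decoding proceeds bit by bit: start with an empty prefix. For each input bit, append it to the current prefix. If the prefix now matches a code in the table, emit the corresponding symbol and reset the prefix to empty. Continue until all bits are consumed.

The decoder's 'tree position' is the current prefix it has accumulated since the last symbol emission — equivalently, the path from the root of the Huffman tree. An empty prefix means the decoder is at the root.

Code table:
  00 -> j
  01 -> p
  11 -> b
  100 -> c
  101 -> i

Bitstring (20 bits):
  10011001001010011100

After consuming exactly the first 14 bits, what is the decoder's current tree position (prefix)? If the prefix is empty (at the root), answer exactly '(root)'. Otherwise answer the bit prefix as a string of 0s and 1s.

Bit 0: prefix='1' (no match yet)
Bit 1: prefix='10' (no match yet)
Bit 2: prefix='100' -> emit 'c', reset
Bit 3: prefix='1' (no match yet)
Bit 4: prefix='11' -> emit 'b', reset
Bit 5: prefix='0' (no match yet)
Bit 6: prefix='00' -> emit 'j', reset
Bit 7: prefix='1' (no match yet)
Bit 8: prefix='10' (no match yet)
Bit 9: prefix='100' -> emit 'c', reset
Bit 10: prefix='1' (no match yet)
Bit 11: prefix='10' (no match yet)
Bit 12: prefix='101' -> emit 'i', reset
Bit 13: prefix='0' (no match yet)

Answer: 0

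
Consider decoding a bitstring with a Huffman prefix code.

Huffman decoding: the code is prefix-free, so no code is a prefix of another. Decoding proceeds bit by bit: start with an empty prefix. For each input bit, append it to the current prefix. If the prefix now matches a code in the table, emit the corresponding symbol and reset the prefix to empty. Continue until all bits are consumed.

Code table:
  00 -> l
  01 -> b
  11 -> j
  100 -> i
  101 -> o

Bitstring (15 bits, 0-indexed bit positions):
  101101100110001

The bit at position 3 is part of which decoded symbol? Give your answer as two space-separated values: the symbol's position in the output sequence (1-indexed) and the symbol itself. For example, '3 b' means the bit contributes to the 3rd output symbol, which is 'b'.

Bit 0: prefix='1' (no match yet)
Bit 1: prefix='10' (no match yet)
Bit 2: prefix='101' -> emit 'o', reset
Bit 3: prefix='1' (no match yet)
Bit 4: prefix='10' (no match yet)
Bit 5: prefix='101' -> emit 'o', reset
Bit 6: prefix='1' (no match yet)
Bit 7: prefix='10' (no match yet)

Answer: 2 o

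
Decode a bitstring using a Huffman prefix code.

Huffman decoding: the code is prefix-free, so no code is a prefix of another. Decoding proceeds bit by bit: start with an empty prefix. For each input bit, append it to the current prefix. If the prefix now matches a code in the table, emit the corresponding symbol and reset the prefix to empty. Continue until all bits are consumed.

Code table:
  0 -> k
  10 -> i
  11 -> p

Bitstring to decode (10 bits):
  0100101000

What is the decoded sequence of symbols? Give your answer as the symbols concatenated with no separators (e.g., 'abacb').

Bit 0: prefix='0' -> emit 'k', reset
Bit 1: prefix='1' (no match yet)
Bit 2: prefix='10' -> emit 'i', reset
Bit 3: prefix='0' -> emit 'k', reset
Bit 4: prefix='1' (no match yet)
Bit 5: prefix='10' -> emit 'i', reset
Bit 6: prefix='1' (no match yet)
Bit 7: prefix='10' -> emit 'i', reset
Bit 8: prefix='0' -> emit 'k', reset
Bit 9: prefix='0' -> emit 'k', reset

Answer: kikiikk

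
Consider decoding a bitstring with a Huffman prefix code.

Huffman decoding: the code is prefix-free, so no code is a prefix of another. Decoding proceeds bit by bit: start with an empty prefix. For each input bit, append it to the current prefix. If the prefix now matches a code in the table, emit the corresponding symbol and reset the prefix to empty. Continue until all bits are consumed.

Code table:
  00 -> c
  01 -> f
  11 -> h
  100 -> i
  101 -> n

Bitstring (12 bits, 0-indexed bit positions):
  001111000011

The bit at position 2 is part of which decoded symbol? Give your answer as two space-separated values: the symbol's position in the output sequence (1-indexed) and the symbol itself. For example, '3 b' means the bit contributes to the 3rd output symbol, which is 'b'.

Answer: 2 h

Derivation:
Bit 0: prefix='0' (no match yet)
Bit 1: prefix='00' -> emit 'c', reset
Bit 2: prefix='1' (no match yet)
Bit 3: prefix='11' -> emit 'h', reset
Bit 4: prefix='1' (no match yet)
Bit 5: prefix='11' -> emit 'h', reset
Bit 6: prefix='0' (no match yet)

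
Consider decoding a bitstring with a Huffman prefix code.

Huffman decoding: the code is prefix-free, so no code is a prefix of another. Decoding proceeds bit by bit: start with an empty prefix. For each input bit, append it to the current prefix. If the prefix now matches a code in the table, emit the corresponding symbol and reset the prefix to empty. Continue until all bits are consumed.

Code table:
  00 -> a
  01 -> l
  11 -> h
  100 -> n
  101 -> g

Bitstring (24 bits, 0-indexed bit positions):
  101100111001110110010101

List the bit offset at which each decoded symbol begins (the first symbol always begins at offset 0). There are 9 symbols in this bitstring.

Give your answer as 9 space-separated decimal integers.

Bit 0: prefix='1' (no match yet)
Bit 1: prefix='10' (no match yet)
Bit 2: prefix='101' -> emit 'g', reset
Bit 3: prefix='1' (no match yet)
Bit 4: prefix='10' (no match yet)
Bit 5: prefix='100' -> emit 'n', reset
Bit 6: prefix='1' (no match yet)
Bit 7: prefix='11' -> emit 'h', reset
Bit 8: prefix='1' (no match yet)
Bit 9: prefix='10' (no match yet)
Bit 10: prefix='100' -> emit 'n', reset
Bit 11: prefix='1' (no match yet)
Bit 12: prefix='11' -> emit 'h', reset
Bit 13: prefix='1' (no match yet)
Bit 14: prefix='10' (no match yet)
Bit 15: prefix='101' -> emit 'g', reset
Bit 16: prefix='1' (no match yet)
Bit 17: prefix='10' (no match yet)
Bit 18: prefix='100' -> emit 'n', reset
Bit 19: prefix='1' (no match yet)
Bit 20: prefix='10' (no match yet)
Bit 21: prefix='101' -> emit 'g', reset
Bit 22: prefix='0' (no match yet)
Bit 23: prefix='01' -> emit 'l', reset

Answer: 0 3 6 8 11 13 16 19 22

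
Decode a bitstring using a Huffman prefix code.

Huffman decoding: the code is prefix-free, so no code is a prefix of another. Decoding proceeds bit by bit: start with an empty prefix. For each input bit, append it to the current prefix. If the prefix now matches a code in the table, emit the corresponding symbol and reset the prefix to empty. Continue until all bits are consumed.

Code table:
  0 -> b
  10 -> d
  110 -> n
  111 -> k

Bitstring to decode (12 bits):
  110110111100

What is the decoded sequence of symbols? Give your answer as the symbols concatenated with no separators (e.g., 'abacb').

Answer: nnkdb

Derivation:
Bit 0: prefix='1' (no match yet)
Bit 1: prefix='11' (no match yet)
Bit 2: prefix='110' -> emit 'n', reset
Bit 3: prefix='1' (no match yet)
Bit 4: prefix='11' (no match yet)
Bit 5: prefix='110' -> emit 'n', reset
Bit 6: prefix='1' (no match yet)
Bit 7: prefix='11' (no match yet)
Bit 8: prefix='111' -> emit 'k', reset
Bit 9: prefix='1' (no match yet)
Bit 10: prefix='10' -> emit 'd', reset
Bit 11: prefix='0' -> emit 'b', reset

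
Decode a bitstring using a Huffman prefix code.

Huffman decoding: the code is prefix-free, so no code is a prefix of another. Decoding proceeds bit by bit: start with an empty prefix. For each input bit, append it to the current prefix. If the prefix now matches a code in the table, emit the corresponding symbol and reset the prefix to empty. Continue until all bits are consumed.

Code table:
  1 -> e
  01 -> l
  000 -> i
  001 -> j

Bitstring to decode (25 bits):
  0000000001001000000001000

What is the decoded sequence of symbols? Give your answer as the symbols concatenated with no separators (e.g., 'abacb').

Bit 0: prefix='0' (no match yet)
Bit 1: prefix='00' (no match yet)
Bit 2: prefix='000' -> emit 'i', reset
Bit 3: prefix='0' (no match yet)
Bit 4: prefix='00' (no match yet)
Bit 5: prefix='000' -> emit 'i', reset
Bit 6: prefix='0' (no match yet)
Bit 7: prefix='00' (no match yet)
Bit 8: prefix='000' -> emit 'i', reset
Bit 9: prefix='1' -> emit 'e', reset
Bit 10: prefix='0' (no match yet)
Bit 11: prefix='00' (no match yet)
Bit 12: prefix='001' -> emit 'j', reset
Bit 13: prefix='0' (no match yet)
Bit 14: prefix='00' (no match yet)
Bit 15: prefix='000' -> emit 'i', reset
Bit 16: prefix='0' (no match yet)
Bit 17: prefix='00' (no match yet)
Bit 18: prefix='000' -> emit 'i', reset
Bit 19: prefix='0' (no match yet)
Bit 20: prefix='00' (no match yet)
Bit 21: prefix='001' -> emit 'j', reset
Bit 22: prefix='0' (no match yet)
Bit 23: prefix='00' (no match yet)
Bit 24: prefix='000' -> emit 'i', reset

Answer: iiiejiiji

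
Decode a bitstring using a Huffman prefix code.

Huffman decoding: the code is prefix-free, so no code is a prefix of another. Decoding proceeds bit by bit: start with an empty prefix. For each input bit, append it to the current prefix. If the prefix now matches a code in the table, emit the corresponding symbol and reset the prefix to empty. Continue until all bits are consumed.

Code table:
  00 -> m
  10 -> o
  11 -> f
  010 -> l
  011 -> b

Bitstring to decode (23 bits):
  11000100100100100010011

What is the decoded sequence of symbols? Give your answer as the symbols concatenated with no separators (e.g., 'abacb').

Bit 0: prefix='1' (no match yet)
Bit 1: prefix='11' -> emit 'f', reset
Bit 2: prefix='0' (no match yet)
Bit 3: prefix='00' -> emit 'm', reset
Bit 4: prefix='0' (no match yet)
Bit 5: prefix='01' (no match yet)
Bit 6: prefix='010' -> emit 'l', reset
Bit 7: prefix='0' (no match yet)
Bit 8: prefix='01' (no match yet)
Bit 9: prefix='010' -> emit 'l', reset
Bit 10: prefix='0' (no match yet)
Bit 11: prefix='01' (no match yet)
Bit 12: prefix='010' -> emit 'l', reset
Bit 13: prefix='0' (no match yet)
Bit 14: prefix='01' (no match yet)
Bit 15: prefix='010' -> emit 'l', reset
Bit 16: prefix='0' (no match yet)
Bit 17: prefix='00' -> emit 'm', reset
Bit 18: prefix='1' (no match yet)
Bit 19: prefix='10' -> emit 'o', reset
Bit 20: prefix='0' (no match yet)
Bit 21: prefix='01' (no match yet)
Bit 22: prefix='011' -> emit 'b', reset

Answer: fmllllmob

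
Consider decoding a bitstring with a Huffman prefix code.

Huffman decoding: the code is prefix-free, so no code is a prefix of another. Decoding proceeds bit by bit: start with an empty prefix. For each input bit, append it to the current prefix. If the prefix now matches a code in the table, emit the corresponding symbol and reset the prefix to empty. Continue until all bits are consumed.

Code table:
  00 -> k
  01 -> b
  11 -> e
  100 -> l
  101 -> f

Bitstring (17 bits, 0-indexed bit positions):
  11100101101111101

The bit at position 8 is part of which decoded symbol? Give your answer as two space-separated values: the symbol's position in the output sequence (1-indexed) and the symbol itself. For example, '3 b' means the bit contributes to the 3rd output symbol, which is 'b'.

Answer: 4 f

Derivation:
Bit 0: prefix='1' (no match yet)
Bit 1: prefix='11' -> emit 'e', reset
Bit 2: prefix='1' (no match yet)
Bit 3: prefix='10' (no match yet)
Bit 4: prefix='100' -> emit 'l', reset
Bit 5: prefix='1' (no match yet)
Bit 6: prefix='10' (no match yet)
Bit 7: prefix='101' -> emit 'f', reset
Bit 8: prefix='1' (no match yet)
Bit 9: prefix='10' (no match yet)
Bit 10: prefix='101' -> emit 'f', reset
Bit 11: prefix='1' (no match yet)
Bit 12: prefix='11' -> emit 'e', reset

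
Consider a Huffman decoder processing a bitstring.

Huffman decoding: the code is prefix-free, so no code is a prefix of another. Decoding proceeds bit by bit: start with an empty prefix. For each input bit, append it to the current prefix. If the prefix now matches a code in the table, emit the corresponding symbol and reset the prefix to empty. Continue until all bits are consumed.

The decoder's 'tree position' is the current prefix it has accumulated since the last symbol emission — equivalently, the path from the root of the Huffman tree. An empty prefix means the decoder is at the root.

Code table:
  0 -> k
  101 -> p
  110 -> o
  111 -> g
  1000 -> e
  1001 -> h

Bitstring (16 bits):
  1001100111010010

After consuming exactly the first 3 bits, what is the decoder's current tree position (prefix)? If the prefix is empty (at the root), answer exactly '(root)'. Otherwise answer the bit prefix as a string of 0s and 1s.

Bit 0: prefix='1' (no match yet)
Bit 1: prefix='10' (no match yet)
Bit 2: prefix='100' (no match yet)

Answer: 100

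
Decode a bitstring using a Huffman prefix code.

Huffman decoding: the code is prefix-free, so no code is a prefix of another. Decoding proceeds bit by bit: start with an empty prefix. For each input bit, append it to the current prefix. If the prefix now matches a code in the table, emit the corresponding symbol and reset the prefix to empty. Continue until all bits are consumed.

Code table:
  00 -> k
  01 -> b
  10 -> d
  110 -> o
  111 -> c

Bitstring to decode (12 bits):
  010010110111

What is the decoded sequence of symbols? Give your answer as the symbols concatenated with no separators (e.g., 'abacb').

Answer: bkdoc

Derivation:
Bit 0: prefix='0' (no match yet)
Bit 1: prefix='01' -> emit 'b', reset
Bit 2: prefix='0' (no match yet)
Bit 3: prefix='00' -> emit 'k', reset
Bit 4: prefix='1' (no match yet)
Bit 5: prefix='10' -> emit 'd', reset
Bit 6: prefix='1' (no match yet)
Bit 7: prefix='11' (no match yet)
Bit 8: prefix='110' -> emit 'o', reset
Bit 9: prefix='1' (no match yet)
Bit 10: prefix='11' (no match yet)
Bit 11: prefix='111' -> emit 'c', reset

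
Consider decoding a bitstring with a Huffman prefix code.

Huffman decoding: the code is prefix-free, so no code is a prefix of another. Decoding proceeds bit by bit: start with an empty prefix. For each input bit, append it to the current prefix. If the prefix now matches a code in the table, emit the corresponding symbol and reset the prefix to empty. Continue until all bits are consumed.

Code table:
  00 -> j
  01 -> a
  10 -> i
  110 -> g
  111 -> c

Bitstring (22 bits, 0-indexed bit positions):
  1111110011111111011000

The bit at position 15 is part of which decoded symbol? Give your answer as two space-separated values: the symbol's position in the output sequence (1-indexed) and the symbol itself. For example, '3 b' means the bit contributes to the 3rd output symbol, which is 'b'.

Answer: 6 g

Derivation:
Bit 0: prefix='1' (no match yet)
Bit 1: prefix='11' (no match yet)
Bit 2: prefix='111' -> emit 'c', reset
Bit 3: prefix='1' (no match yet)
Bit 4: prefix='11' (no match yet)
Bit 5: prefix='111' -> emit 'c', reset
Bit 6: prefix='0' (no match yet)
Bit 7: prefix='00' -> emit 'j', reset
Bit 8: prefix='1' (no match yet)
Bit 9: prefix='11' (no match yet)
Bit 10: prefix='111' -> emit 'c', reset
Bit 11: prefix='1' (no match yet)
Bit 12: prefix='11' (no match yet)
Bit 13: prefix='111' -> emit 'c', reset
Bit 14: prefix='1' (no match yet)
Bit 15: prefix='11' (no match yet)
Bit 16: prefix='110' -> emit 'g', reset
Bit 17: prefix='1' (no match yet)
Bit 18: prefix='11' (no match yet)
Bit 19: prefix='110' -> emit 'g', reset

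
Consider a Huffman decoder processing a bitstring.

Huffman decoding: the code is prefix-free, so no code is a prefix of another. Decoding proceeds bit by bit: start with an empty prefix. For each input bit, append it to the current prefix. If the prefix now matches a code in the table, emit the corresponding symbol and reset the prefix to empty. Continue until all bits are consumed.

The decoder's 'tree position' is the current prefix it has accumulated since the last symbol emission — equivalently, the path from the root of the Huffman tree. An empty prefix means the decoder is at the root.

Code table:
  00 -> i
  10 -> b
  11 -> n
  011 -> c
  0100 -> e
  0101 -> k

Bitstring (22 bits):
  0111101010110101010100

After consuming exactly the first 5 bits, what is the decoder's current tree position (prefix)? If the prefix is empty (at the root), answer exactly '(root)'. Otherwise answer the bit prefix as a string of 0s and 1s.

Bit 0: prefix='0' (no match yet)
Bit 1: prefix='01' (no match yet)
Bit 2: prefix='011' -> emit 'c', reset
Bit 3: prefix='1' (no match yet)
Bit 4: prefix='11' -> emit 'n', reset

Answer: (root)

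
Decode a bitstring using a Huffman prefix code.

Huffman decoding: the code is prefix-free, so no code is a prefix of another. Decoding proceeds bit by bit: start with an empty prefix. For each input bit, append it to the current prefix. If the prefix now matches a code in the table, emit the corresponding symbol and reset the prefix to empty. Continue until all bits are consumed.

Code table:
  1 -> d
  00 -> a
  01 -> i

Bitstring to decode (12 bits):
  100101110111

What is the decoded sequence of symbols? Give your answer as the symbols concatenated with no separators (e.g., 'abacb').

Answer: dadiddidd

Derivation:
Bit 0: prefix='1' -> emit 'd', reset
Bit 1: prefix='0' (no match yet)
Bit 2: prefix='00' -> emit 'a', reset
Bit 3: prefix='1' -> emit 'd', reset
Bit 4: prefix='0' (no match yet)
Bit 5: prefix='01' -> emit 'i', reset
Bit 6: prefix='1' -> emit 'd', reset
Bit 7: prefix='1' -> emit 'd', reset
Bit 8: prefix='0' (no match yet)
Bit 9: prefix='01' -> emit 'i', reset
Bit 10: prefix='1' -> emit 'd', reset
Bit 11: prefix='1' -> emit 'd', reset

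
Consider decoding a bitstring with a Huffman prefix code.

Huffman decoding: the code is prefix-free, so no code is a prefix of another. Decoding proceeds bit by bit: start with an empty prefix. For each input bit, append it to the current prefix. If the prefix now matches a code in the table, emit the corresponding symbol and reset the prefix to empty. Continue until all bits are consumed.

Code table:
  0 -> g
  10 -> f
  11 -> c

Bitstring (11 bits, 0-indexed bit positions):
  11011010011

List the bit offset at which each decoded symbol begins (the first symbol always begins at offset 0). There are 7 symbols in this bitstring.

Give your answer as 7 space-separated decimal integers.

Answer: 0 2 3 5 6 8 9

Derivation:
Bit 0: prefix='1' (no match yet)
Bit 1: prefix='11' -> emit 'c', reset
Bit 2: prefix='0' -> emit 'g', reset
Bit 3: prefix='1' (no match yet)
Bit 4: prefix='11' -> emit 'c', reset
Bit 5: prefix='0' -> emit 'g', reset
Bit 6: prefix='1' (no match yet)
Bit 7: prefix='10' -> emit 'f', reset
Bit 8: prefix='0' -> emit 'g', reset
Bit 9: prefix='1' (no match yet)
Bit 10: prefix='11' -> emit 'c', reset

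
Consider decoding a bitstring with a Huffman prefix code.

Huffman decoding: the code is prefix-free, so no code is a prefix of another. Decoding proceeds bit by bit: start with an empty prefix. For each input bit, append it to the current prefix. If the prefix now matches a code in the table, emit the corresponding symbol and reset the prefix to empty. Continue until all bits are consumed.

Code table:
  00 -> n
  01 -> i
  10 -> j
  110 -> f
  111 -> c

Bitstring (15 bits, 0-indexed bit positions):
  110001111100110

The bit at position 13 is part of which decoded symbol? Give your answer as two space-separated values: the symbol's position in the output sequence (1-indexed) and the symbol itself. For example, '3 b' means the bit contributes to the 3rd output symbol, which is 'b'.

Bit 0: prefix='1' (no match yet)
Bit 1: prefix='11' (no match yet)
Bit 2: prefix='110' -> emit 'f', reset
Bit 3: prefix='0' (no match yet)
Bit 4: prefix='00' -> emit 'n', reset
Bit 5: prefix='1' (no match yet)
Bit 6: prefix='11' (no match yet)
Bit 7: prefix='111' -> emit 'c', reset
Bit 8: prefix='1' (no match yet)
Bit 9: prefix='11' (no match yet)
Bit 10: prefix='110' -> emit 'f', reset
Bit 11: prefix='0' (no match yet)
Bit 12: prefix='01' -> emit 'i', reset
Bit 13: prefix='1' (no match yet)
Bit 14: prefix='10' -> emit 'j', reset

Answer: 6 j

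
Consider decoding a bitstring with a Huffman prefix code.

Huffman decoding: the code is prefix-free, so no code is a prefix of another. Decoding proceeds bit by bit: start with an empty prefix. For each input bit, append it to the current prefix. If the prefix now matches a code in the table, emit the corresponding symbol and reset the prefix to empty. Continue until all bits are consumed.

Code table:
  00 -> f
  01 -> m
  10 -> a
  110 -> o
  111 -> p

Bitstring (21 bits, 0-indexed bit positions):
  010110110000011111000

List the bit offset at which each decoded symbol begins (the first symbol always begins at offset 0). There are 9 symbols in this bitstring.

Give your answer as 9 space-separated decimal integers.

Bit 0: prefix='0' (no match yet)
Bit 1: prefix='01' -> emit 'm', reset
Bit 2: prefix='0' (no match yet)
Bit 3: prefix='01' -> emit 'm', reset
Bit 4: prefix='1' (no match yet)
Bit 5: prefix='10' -> emit 'a', reset
Bit 6: prefix='1' (no match yet)
Bit 7: prefix='11' (no match yet)
Bit 8: prefix='110' -> emit 'o', reset
Bit 9: prefix='0' (no match yet)
Bit 10: prefix='00' -> emit 'f', reset
Bit 11: prefix='0' (no match yet)
Bit 12: prefix='00' -> emit 'f', reset
Bit 13: prefix='1' (no match yet)
Bit 14: prefix='11' (no match yet)
Bit 15: prefix='111' -> emit 'p', reset
Bit 16: prefix='1' (no match yet)
Bit 17: prefix='11' (no match yet)
Bit 18: prefix='110' -> emit 'o', reset
Bit 19: prefix='0' (no match yet)
Bit 20: prefix='00' -> emit 'f', reset

Answer: 0 2 4 6 9 11 13 16 19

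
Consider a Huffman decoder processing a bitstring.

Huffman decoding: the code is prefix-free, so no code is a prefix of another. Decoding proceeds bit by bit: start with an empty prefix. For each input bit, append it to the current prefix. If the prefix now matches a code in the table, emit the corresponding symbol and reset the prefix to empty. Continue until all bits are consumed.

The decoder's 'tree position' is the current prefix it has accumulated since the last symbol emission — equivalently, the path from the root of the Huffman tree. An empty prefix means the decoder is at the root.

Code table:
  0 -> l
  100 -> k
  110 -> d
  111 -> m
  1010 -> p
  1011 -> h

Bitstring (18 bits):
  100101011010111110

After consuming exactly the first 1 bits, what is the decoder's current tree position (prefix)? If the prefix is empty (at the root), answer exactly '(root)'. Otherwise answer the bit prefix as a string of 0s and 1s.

Bit 0: prefix='1' (no match yet)

Answer: 1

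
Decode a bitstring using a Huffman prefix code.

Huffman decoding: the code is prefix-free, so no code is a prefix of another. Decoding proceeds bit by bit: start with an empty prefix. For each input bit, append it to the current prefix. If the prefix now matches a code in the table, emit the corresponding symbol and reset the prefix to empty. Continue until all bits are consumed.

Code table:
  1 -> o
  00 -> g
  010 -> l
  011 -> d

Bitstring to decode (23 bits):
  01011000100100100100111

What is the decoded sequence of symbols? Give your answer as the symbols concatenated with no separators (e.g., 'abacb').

Bit 0: prefix='0' (no match yet)
Bit 1: prefix='01' (no match yet)
Bit 2: prefix='010' -> emit 'l', reset
Bit 3: prefix='1' -> emit 'o', reset
Bit 4: prefix='1' -> emit 'o', reset
Bit 5: prefix='0' (no match yet)
Bit 6: prefix='00' -> emit 'g', reset
Bit 7: prefix='0' (no match yet)
Bit 8: prefix='01' (no match yet)
Bit 9: prefix='010' -> emit 'l', reset
Bit 10: prefix='0' (no match yet)
Bit 11: prefix='01' (no match yet)
Bit 12: prefix='010' -> emit 'l', reset
Bit 13: prefix='0' (no match yet)
Bit 14: prefix='01' (no match yet)
Bit 15: prefix='010' -> emit 'l', reset
Bit 16: prefix='0' (no match yet)
Bit 17: prefix='01' (no match yet)
Bit 18: prefix='010' -> emit 'l', reset
Bit 19: prefix='0' (no match yet)
Bit 20: prefix='01' (no match yet)
Bit 21: prefix='011' -> emit 'd', reset
Bit 22: prefix='1' -> emit 'o', reset

Answer: looglllldo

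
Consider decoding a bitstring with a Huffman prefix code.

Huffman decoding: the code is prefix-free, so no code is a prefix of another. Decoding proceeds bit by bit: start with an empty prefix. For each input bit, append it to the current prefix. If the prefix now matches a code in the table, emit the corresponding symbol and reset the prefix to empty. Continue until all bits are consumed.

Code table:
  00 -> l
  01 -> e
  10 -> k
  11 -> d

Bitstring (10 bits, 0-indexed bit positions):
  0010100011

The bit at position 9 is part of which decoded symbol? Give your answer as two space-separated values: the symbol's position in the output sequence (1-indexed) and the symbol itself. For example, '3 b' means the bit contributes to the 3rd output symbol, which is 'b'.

Answer: 5 d

Derivation:
Bit 0: prefix='0' (no match yet)
Bit 1: prefix='00' -> emit 'l', reset
Bit 2: prefix='1' (no match yet)
Bit 3: prefix='10' -> emit 'k', reset
Bit 4: prefix='1' (no match yet)
Bit 5: prefix='10' -> emit 'k', reset
Bit 6: prefix='0' (no match yet)
Bit 7: prefix='00' -> emit 'l', reset
Bit 8: prefix='1' (no match yet)
Bit 9: prefix='11' -> emit 'd', reset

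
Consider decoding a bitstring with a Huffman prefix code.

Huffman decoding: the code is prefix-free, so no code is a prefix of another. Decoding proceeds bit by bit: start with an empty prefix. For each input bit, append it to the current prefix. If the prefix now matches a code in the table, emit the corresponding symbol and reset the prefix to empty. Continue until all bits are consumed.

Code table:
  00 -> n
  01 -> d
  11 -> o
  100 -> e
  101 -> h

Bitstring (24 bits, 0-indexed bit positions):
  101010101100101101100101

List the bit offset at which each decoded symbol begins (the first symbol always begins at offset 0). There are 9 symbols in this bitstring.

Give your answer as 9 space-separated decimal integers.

Bit 0: prefix='1' (no match yet)
Bit 1: prefix='10' (no match yet)
Bit 2: prefix='101' -> emit 'h', reset
Bit 3: prefix='0' (no match yet)
Bit 4: prefix='01' -> emit 'd', reset
Bit 5: prefix='0' (no match yet)
Bit 6: prefix='01' -> emit 'd', reset
Bit 7: prefix='0' (no match yet)
Bit 8: prefix='01' -> emit 'd', reset
Bit 9: prefix='1' (no match yet)
Bit 10: prefix='10' (no match yet)
Bit 11: prefix='100' -> emit 'e', reset
Bit 12: prefix='1' (no match yet)
Bit 13: prefix='10' (no match yet)
Bit 14: prefix='101' -> emit 'h', reset
Bit 15: prefix='1' (no match yet)
Bit 16: prefix='10' (no match yet)
Bit 17: prefix='101' -> emit 'h', reset
Bit 18: prefix='1' (no match yet)
Bit 19: prefix='10' (no match yet)
Bit 20: prefix='100' -> emit 'e', reset
Bit 21: prefix='1' (no match yet)
Bit 22: prefix='10' (no match yet)
Bit 23: prefix='101' -> emit 'h', reset

Answer: 0 3 5 7 9 12 15 18 21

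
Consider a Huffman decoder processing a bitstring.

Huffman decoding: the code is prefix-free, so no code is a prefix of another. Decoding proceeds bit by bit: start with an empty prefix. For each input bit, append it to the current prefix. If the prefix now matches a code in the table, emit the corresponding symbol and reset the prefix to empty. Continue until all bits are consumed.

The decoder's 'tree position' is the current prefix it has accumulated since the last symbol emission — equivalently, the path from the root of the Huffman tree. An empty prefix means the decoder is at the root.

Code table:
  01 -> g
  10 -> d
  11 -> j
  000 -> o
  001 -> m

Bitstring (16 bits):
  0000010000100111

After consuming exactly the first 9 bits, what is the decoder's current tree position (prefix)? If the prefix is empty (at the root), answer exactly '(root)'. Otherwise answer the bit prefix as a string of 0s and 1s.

Bit 0: prefix='0' (no match yet)
Bit 1: prefix='00' (no match yet)
Bit 2: prefix='000' -> emit 'o', reset
Bit 3: prefix='0' (no match yet)
Bit 4: prefix='00' (no match yet)
Bit 5: prefix='001' -> emit 'm', reset
Bit 6: prefix='0' (no match yet)
Bit 7: prefix='00' (no match yet)
Bit 8: prefix='000' -> emit 'o', reset

Answer: (root)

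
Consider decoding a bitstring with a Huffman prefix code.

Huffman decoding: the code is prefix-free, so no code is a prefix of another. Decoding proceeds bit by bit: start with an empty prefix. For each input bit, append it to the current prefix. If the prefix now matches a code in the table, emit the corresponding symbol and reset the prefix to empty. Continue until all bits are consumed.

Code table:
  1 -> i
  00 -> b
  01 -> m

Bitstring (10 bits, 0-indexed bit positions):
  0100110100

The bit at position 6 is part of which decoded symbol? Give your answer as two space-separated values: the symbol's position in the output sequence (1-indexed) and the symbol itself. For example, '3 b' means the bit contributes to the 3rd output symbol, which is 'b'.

Answer: 5 m

Derivation:
Bit 0: prefix='0' (no match yet)
Bit 1: prefix='01' -> emit 'm', reset
Bit 2: prefix='0' (no match yet)
Bit 3: prefix='00' -> emit 'b', reset
Bit 4: prefix='1' -> emit 'i', reset
Bit 5: prefix='1' -> emit 'i', reset
Bit 6: prefix='0' (no match yet)
Bit 7: prefix='01' -> emit 'm', reset
Bit 8: prefix='0' (no match yet)
Bit 9: prefix='00' -> emit 'b', reset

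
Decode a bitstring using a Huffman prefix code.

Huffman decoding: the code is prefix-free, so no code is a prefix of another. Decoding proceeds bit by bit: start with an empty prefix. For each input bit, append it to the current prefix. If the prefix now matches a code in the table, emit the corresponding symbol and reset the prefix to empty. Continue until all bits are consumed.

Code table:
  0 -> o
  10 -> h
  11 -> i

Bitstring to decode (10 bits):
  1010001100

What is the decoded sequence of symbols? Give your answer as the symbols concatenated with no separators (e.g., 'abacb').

Answer: hhooioo

Derivation:
Bit 0: prefix='1' (no match yet)
Bit 1: prefix='10' -> emit 'h', reset
Bit 2: prefix='1' (no match yet)
Bit 3: prefix='10' -> emit 'h', reset
Bit 4: prefix='0' -> emit 'o', reset
Bit 5: prefix='0' -> emit 'o', reset
Bit 6: prefix='1' (no match yet)
Bit 7: prefix='11' -> emit 'i', reset
Bit 8: prefix='0' -> emit 'o', reset
Bit 9: prefix='0' -> emit 'o', reset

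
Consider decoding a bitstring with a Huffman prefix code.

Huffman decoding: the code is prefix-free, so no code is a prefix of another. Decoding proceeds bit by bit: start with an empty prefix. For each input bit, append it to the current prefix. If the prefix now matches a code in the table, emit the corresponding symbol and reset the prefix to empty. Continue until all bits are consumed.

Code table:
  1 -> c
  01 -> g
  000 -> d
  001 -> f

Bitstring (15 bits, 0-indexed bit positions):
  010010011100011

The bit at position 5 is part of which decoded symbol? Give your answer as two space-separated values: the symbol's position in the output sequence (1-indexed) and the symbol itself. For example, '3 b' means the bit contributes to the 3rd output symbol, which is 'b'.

Answer: 3 f

Derivation:
Bit 0: prefix='0' (no match yet)
Bit 1: prefix='01' -> emit 'g', reset
Bit 2: prefix='0' (no match yet)
Bit 3: prefix='00' (no match yet)
Bit 4: prefix='001' -> emit 'f', reset
Bit 5: prefix='0' (no match yet)
Bit 6: prefix='00' (no match yet)
Bit 7: prefix='001' -> emit 'f', reset
Bit 8: prefix='1' -> emit 'c', reset
Bit 9: prefix='1' -> emit 'c', reset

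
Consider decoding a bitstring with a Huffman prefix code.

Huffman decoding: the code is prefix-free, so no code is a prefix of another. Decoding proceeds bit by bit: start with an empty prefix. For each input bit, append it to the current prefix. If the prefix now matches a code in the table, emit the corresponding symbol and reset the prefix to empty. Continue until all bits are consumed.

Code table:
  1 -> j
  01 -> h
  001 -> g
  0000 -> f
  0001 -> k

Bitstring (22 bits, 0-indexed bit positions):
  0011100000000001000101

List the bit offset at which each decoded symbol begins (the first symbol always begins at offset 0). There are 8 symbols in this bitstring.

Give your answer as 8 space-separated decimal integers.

Answer: 0 3 4 5 9 13 16 20

Derivation:
Bit 0: prefix='0' (no match yet)
Bit 1: prefix='00' (no match yet)
Bit 2: prefix='001' -> emit 'g', reset
Bit 3: prefix='1' -> emit 'j', reset
Bit 4: prefix='1' -> emit 'j', reset
Bit 5: prefix='0' (no match yet)
Bit 6: prefix='00' (no match yet)
Bit 7: prefix='000' (no match yet)
Bit 8: prefix='0000' -> emit 'f', reset
Bit 9: prefix='0' (no match yet)
Bit 10: prefix='00' (no match yet)
Bit 11: prefix='000' (no match yet)
Bit 12: prefix='0000' -> emit 'f', reset
Bit 13: prefix='0' (no match yet)
Bit 14: prefix='00' (no match yet)
Bit 15: prefix='001' -> emit 'g', reset
Bit 16: prefix='0' (no match yet)
Bit 17: prefix='00' (no match yet)
Bit 18: prefix='000' (no match yet)
Bit 19: prefix='0001' -> emit 'k', reset
Bit 20: prefix='0' (no match yet)
Bit 21: prefix='01' -> emit 'h', reset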